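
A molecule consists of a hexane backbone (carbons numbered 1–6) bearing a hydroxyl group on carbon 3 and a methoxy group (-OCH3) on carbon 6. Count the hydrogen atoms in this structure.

16

Atom tally by fragment:
  CH3 → C:1 H:3
  CH2 → C:1 H:2
  CH(OH) → C:1 H:2 O:1
  CH2 → C:1 H:2
  CH2 → C:1 H:2
  CH2OCH3 → C:2 H:5 O:1
Element totals:
  C: 7
  H: 16
  O: 2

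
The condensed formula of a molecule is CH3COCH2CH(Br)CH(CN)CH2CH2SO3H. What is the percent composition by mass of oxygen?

Element totals:
  C: 8
  H: 12
  Br: 1
  N: 1
  O: 4
  S: 1
Molecular formula: C8H12BrNO4S.
Molar mass = 298.151 g/mol.
Mass from O: 4 × 15.999 = 63.996 g/mol.
%O = 63.996 / 298.151 × 100 = 21.46%.

21.46%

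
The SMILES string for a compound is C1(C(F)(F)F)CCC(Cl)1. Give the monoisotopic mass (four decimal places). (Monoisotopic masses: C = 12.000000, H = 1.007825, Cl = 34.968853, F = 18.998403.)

Atom tally by fragment:
  cyclobutane ring core → C:4 H:8
  (− 2 ring H displaced by substituents)
  + CF3 → C:1 F:3
  + Cl → Cl:1
Element totals:
  C: 5
  H: 6
  Cl: 1
  F: 3
Molecular formula: C5H6ClF3.
  M = 5(12.0) + 6(1.007825) + 34.968853 + 3(18.998403)
    = 60.000000 + 6.046950 + 34.968853 + 56.995209 = 158.011012

158.0110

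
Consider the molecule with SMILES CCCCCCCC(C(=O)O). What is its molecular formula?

C9H18O2

Atom tally by fragment:
  CH3 → C:1 H:3
  CH2 → C:1 H:2
  CH2 → C:1 H:2
  CH2 → C:1 H:2
  CH2 → C:1 H:2
  CH2 → C:1 H:2
  CH2 → C:1 H:2
  CH2COOH → C:2 H:3 O:2
Element totals:
  C: 9
  H: 18
  O: 2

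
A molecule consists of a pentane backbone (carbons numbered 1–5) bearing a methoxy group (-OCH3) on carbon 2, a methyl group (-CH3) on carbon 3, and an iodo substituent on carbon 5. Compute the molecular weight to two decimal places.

Atom tally by fragment:
  CH3 → C:1 H:3
  CH(OCH3) → C:2 H:4 O:1
  CH(CH3) → C:2 H:4
  CH2 → C:1 H:2
  CH2I → C:1 H:2 I:1
Element totals:
  C: 7
  H: 15
  I: 1
  O: 1
Molecular formula: C7H15IO.
  M = 7(12.011) + 15(1.008) + 126.904 + 15.999
    = 84.077 + 15.120 + 126.904 + 15.999 = 242.100

242.10 g/mol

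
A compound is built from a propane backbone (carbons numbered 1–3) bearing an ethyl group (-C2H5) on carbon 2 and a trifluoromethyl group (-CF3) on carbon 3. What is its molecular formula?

C6H11F3

Atom tally by fragment:
  CH3 → C:1 H:3
  CH(C2H5) → C:3 H:6
  CH2CF3 → C:2 H:2 F:3
Element totals:
  C: 6
  H: 11
  F: 3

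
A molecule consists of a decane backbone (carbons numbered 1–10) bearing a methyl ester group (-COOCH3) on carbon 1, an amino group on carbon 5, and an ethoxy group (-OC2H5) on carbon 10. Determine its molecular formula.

C14H29NO3

Atom tally by fragment:
  CH3OOCCH2 → C:3 H:5 O:2
  CH2 → C:1 H:2
  CH2 → C:1 H:2
  CH2 → C:1 H:2
  CH(NH2) → C:1 H:3 N:1
  CH2 → C:1 H:2
  CH2 → C:1 H:2
  CH2 → C:1 H:2
  CH2 → C:1 H:2
  CH2OC2H5 → C:3 H:7 O:1
Element totals:
  C: 14
  H: 29
  N: 1
  O: 3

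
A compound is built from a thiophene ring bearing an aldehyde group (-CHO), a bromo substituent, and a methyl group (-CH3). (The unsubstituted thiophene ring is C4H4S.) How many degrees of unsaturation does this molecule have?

Atom tally by fragment:
  thiophene ring core → C:4 H:4 S:1
  (− 3 ring H displaced by substituents)
  + CHO → C:1 H:1 O:1
  + Br → Br:1
  + CH3 → C:1 H:3
Element totals:
  C: 6
  H: 5
  Br: 1
  O: 1
  S: 1
Molecular formula: C6H5BrOS.
DoU = (2C + 2 + N − H − X) / 2 = (2·6 + 2 + 0 − 5 − 1) / 2 = 4.

4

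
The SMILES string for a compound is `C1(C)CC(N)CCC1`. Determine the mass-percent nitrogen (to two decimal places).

Atom tally by fragment:
  cyclohexane ring core → C:6 H:12
  (− 2 ring H displaced by substituents)
  + CH3 → C:1 H:3
  + NH2 → N:1 H:2
Element totals:
  C: 7
  H: 15
  N: 1
Molecular formula: C7H15N.
Molar mass = 113.204 g/mol.
Mass from N: 1 × 14.007 = 14.007 g/mol.
%N = 14.007 / 113.204 × 100 = 12.37%.

12.37%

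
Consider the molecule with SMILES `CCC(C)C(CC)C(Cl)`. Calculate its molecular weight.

Atom tally by fragment:
  CH3 → C:1 H:3
  CH2 → C:1 H:2
  CH(CH3) → C:2 H:4
  CH(C2H5) → C:3 H:6
  CH2Cl → C:1 H:2 Cl:1
Element totals:
  C: 8
  H: 17
  Cl: 1
Molecular formula: C8H17Cl.
  M = 8(12.011) + 17(1.008) + 35.45
    = 96.088 + 17.136 + 35.450 = 148.674

148.67 g/mol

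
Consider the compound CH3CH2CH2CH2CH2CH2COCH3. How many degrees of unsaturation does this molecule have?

Atom tally by fragment:
  CH3 → C:1 H:3
  CH2 → C:1 H:2
  CH2 → C:1 H:2
  CH2 → C:1 H:2
  CH2 → C:1 H:2
  CH2COCH3 → C:3 H:5 O:1
Element totals:
  C: 8
  H: 16
  O: 1
Molecular formula: C8H16O.
DoU = (2C + 2 + N − H − X) / 2 = (2·8 + 2 + 0 − 16 − 0) / 2 = 1.

1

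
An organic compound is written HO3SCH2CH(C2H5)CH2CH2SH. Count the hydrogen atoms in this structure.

Element totals:
  C: 6
  H: 14
  O: 3
  S: 2

14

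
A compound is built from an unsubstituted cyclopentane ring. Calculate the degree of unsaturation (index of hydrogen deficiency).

Atom tally by fragment:
  cyclopentane ring core → C:5 H:10
Element totals:
  C: 5
  H: 10
Molecular formula: C5H10.
DoU = (2C + 2 + N − H − X) / 2 = (2·5 + 2 + 0 − 10 − 0) / 2 = 1.

1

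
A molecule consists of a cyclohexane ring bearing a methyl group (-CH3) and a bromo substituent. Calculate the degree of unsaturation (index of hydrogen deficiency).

Atom tally by fragment:
  cyclohexane ring core → C:6 H:12
  (− 2 ring H displaced by substituents)
  + CH3 → C:1 H:3
  + Br → Br:1
Element totals:
  C: 7
  H: 13
  Br: 1
Molecular formula: C7H13Br.
DoU = (2C + 2 + N − H − X) / 2 = (2·7 + 2 + 0 − 13 − 1) / 2 = 1.

1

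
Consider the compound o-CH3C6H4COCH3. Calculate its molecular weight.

134.18 g/mol

Atom tally by fragment:
  benzene ring core → C:6 H:6
  (− 2 ring H displaced by substituents)
  + CH3 → C:1 H:3
  + COCH3 → C:2 H:3 O:1
Element totals:
  C: 9
  H: 10
  O: 1
Molecular formula: C9H10O.
  M = 9(12.011) + 10(1.008) + 15.999
    = 108.099 + 10.080 + 15.999 = 134.178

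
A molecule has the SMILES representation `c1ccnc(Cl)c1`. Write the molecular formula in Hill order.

Atom tally by fragment:
  pyridine ring core → C:5 H:5 N:1
  (− 1 ring H displaced by substituents)
  + Cl → Cl:1
Element totals:
  C: 5
  H: 4
  Cl: 1
  N: 1

C5H4ClN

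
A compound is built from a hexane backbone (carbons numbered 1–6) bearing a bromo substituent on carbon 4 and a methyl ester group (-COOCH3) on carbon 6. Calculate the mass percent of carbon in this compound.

43.07%

Atom tally by fragment:
  CH3 → C:1 H:3
  CH2 → C:1 H:2
  CH2 → C:1 H:2
  CH(Br) → C:1 H:1 Br:1
  CH2 → C:1 H:2
  CH2COOCH3 → C:3 H:5 O:2
Element totals:
  C: 8
  H: 15
  Br: 1
  O: 2
Molecular formula: C8H15BrO2.
Molar mass = 223.110 g/mol.
Mass from C: 8 × 12.011 = 96.088 g/mol.
%C = 96.088 / 223.110 × 100 = 43.07%.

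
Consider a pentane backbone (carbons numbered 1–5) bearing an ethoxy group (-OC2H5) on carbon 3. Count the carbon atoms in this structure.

Atom tally by fragment:
  CH3 → C:1 H:3
  CH2 → C:1 H:2
  CH(OC2H5) → C:3 H:6 O:1
  CH2 → C:1 H:2
  CH3 → C:1 H:3
Element totals:
  C: 7
  H: 16
  O: 1

7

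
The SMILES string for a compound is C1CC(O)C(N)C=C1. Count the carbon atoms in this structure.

Atom tally by fragment:
  cyclohexene ring core → C:6 H:10
  (− 2 ring H displaced by substituents)
  + OH → O:1 H:1
  + NH2 → N:1 H:2
Element totals:
  C: 6
  H: 11
  N: 1
  O: 1

6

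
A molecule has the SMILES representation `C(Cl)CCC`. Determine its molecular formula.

Atom tally by fragment:
  ClCH2 → C:1 H:2 Cl:1
  CH2 → C:1 H:2
  CH2 → C:1 H:2
  CH3 → C:1 H:3
Element totals:
  C: 4
  H: 9
  Cl: 1

C4H9Cl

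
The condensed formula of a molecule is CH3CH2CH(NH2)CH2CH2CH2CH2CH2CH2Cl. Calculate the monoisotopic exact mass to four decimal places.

Element totals:
  C: 9
  H: 20
  Cl: 1
  N: 1
Molecular formula: C9H20ClN.
  M = 9(12.0) + 20(1.007825) + 34.968853 + 14.003074
    = 108.000000 + 20.156500 + 34.968853 + 14.003074 = 177.128427

177.1284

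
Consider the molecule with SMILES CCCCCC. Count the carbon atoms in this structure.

6

Atom tally by fragment:
  CH3 → C:1 H:3
  CH2 → C:1 H:2
  CH2 → C:1 H:2
  CH2 → C:1 H:2
  CH2 → C:1 H:2
  CH3 → C:1 H:3
Element totals:
  C: 6
  H: 14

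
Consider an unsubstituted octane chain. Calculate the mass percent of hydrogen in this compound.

Atom tally by fragment:
  CH3 → C:1 H:3
  CH2 → C:1 H:2
  CH2 → C:1 H:2
  CH2 → C:1 H:2
  CH2 → C:1 H:2
  CH2 → C:1 H:2
  CH2 → C:1 H:2
  CH3 → C:1 H:3
Element totals:
  C: 8
  H: 18
Molecular formula: C8H18.
Molar mass = 114.232 g/mol.
Mass from H: 18 × 1.008 = 18.144 g/mol.
%H = 18.144 / 114.232 × 100 = 15.88%.

15.88%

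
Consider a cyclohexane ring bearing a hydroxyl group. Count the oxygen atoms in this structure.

1

Atom tally by fragment:
  cyclohexane ring core → C:6 H:12
  (− 1 ring H displaced by substituents)
  + OH → O:1 H:1
Element totals:
  C: 6
  H: 12
  O: 1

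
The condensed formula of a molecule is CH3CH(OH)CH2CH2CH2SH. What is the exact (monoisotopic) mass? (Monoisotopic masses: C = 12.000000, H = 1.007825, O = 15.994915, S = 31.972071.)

Atom tally by fragment:
  CH3 → C:1 H:3
  CH(OH) → C:1 H:2 O:1
  CH2 → C:1 H:2
  CH2 → C:1 H:2
  CH2SH → C:1 H:3 S:1
Element totals:
  C: 5
  H: 12
  O: 1
  S: 1
Molecular formula: C5H12OS.
  M = 5(12.0) + 12(1.007825) + 15.994915 + 31.972071
    = 60.000000 + 12.093900 + 15.994915 + 31.972071 = 120.060886

120.0609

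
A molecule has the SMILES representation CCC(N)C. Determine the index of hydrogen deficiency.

0

Atom tally by fragment:
  CH3 → C:1 H:3
  CH2 → C:1 H:2
  CH(NH2) → C:1 H:3 N:1
  CH3 → C:1 H:3
Element totals:
  C: 4
  H: 11
  N: 1
Molecular formula: C4H11N.
DoU = (2C + 2 + N − H − X) / 2 = (2·4 + 2 + 1 − 11 − 0) / 2 = 0.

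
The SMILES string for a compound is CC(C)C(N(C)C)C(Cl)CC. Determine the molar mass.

177.72 g/mol

Atom tally by fragment:
  CH3 → C:1 H:3
  CH(CH3) → C:2 H:4
  CH(N(CH3)2) → C:3 H:7 N:1
  CH(Cl) → C:1 H:1 Cl:1
  CH2 → C:1 H:2
  CH3 → C:1 H:3
Element totals:
  C: 9
  H: 20
  Cl: 1
  N: 1
Molecular formula: C9H20ClN.
  M = 9(12.011) + 20(1.008) + 35.45 + 14.007
    = 108.099 + 20.160 + 35.450 + 14.007 = 177.716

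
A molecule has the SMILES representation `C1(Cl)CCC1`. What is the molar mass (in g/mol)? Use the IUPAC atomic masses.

90.55 g/mol

Atom tally by fragment:
  cyclobutane ring core → C:4 H:8
  (− 1 ring H displaced by substituents)
  + Cl → Cl:1
Element totals:
  C: 4
  H: 7
  Cl: 1
Molecular formula: C4H7Cl.
  M = 4(12.011) + 7(1.008) + 35.45
    = 48.044 + 7.056 + 35.450 = 90.550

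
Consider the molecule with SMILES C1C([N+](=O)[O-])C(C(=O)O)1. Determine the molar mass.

131.09 g/mol

Atom tally by fragment:
  cyclopropane ring core → C:3 H:6
  (− 2 ring H displaced by substituents)
  + NO2 → N:1 O:2
  + COOH → C:1 H:1 O:2
Element totals:
  C: 4
  H: 5
  N: 1
  O: 4
Molecular formula: C4H5NO4.
  M = 4(12.011) + 5(1.008) + 14.007 + 4(15.999)
    = 48.044 + 5.040 + 14.007 + 63.996 = 131.087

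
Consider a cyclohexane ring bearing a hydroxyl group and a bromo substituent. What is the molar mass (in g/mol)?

Atom tally by fragment:
  cyclohexane ring core → C:6 H:12
  (− 2 ring H displaced by substituents)
  + OH → O:1 H:1
  + Br → Br:1
Element totals:
  C: 6
  H: 11
  Br: 1
  O: 1
Molecular formula: C6H11BrO.
  M = 6(12.011) + 11(1.008) + 79.904 + 15.999
    = 72.066 + 11.088 + 79.904 + 15.999 = 179.057

179.06 g/mol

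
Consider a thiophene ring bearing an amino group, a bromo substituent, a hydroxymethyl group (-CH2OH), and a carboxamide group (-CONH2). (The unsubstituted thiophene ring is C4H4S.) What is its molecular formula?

Atom tally by fragment:
  thiophene ring core → C:4 H:4 S:1
  (− 4 ring H displaced by substituents)
  + NH2 → N:1 H:2
  + Br → Br:1
  + CH2OH → C:1 H:3 O:1
  + CONH2 → C:1 H:2 O:1 N:1
Element totals:
  C: 6
  H: 7
  Br: 1
  N: 2
  O: 2
  S: 1

C6H7BrN2O2S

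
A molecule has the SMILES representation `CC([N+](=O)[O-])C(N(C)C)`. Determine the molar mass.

Atom tally by fragment:
  CH3 → C:1 H:3
  CH(NO2) → C:1 H:1 N:1 O:2
  CH2N(CH3)2 → C:3 H:8 N:1
Element totals:
  C: 5
  H: 12
  N: 2
  O: 2
Molecular formula: C5H12N2O2.
  M = 5(12.011) + 12(1.008) + 2(14.007) + 2(15.999)
    = 60.055 + 12.096 + 28.014 + 31.998 = 132.163

132.16 g/mol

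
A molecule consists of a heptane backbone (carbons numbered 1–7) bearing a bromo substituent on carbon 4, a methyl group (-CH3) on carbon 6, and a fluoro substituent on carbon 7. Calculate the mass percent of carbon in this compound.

45.51%

Atom tally by fragment:
  CH3 → C:1 H:3
  CH2 → C:1 H:2
  CH2 → C:1 H:2
  CH(Br) → C:1 H:1 Br:1
  CH2 → C:1 H:2
  CH(CH3) → C:2 H:4
  CH2F → C:1 H:2 F:1
Element totals:
  C: 8
  H: 16
  Br: 1
  F: 1
Molecular formula: C8H16BrF.
Molar mass = 211.118 g/mol.
Mass from C: 8 × 12.011 = 96.088 g/mol.
%C = 96.088 / 211.118 × 100 = 45.51%.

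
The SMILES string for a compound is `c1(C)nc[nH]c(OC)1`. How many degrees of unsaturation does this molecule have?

Atom tally by fragment:
  imidazole ring core → C:3 H:4 N:2
  (− 2 ring H displaced by substituents)
  + CH3 → C:1 H:3
  + OCH3 → C:1 H:3 O:1
Element totals:
  C: 5
  H: 8
  N: 2
  O: 1
Molecular formula: C5H8N2O.
DoU = (2C + 2 + N − H − X) / 2 = (2·5 + 2 + 2 − 8 − 0) / 2 = 3.

3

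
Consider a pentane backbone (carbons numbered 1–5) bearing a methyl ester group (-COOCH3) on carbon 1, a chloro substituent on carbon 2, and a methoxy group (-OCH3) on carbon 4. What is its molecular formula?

Atom tally by fragment:
  CH3OOCCH2 → C:3 H:5 O:2
  CH(Cl) → C:1 H:1 Cl:1
  CH2 → C:1 H:2
  CH(OCH3) → C:2 H:4 O:1
  CH3 → C:1 H:3
Element totals:
  C: 8
  H: 15
  Cl: 1
  O: 3

C8H15ClO3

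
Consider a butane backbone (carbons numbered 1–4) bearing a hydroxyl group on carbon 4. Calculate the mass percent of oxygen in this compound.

Atom tally by fragment:
  CH3 → C:1 H:3
  CH2 → C:1 H:2
  CH2 → C:1 H:2
  CH2OH → C:1 H:3 O:1
Element totals:
  C: 4
  H: 10
  O: 1
Molecular formula: C4H10O.
Molar mass = 74.123 g/mol.
Mass from O: 1 × 15.999 = 15.999 g/mol.
%O = 15.999 / 74.123 × 100 = 21.58%.

21.58%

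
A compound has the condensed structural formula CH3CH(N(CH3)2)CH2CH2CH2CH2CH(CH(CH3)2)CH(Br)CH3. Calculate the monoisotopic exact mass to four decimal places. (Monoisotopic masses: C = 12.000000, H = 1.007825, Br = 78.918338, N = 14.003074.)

Element totals:
  C: 14
  H: 30
  Br: 1
  N: 1
Molecular formula: C14H30BrN.
  M = 14(12.0) + 30(1.007825) + 78.918338 + 14.003074
    = 168.000000 + 30.234750 + 78.918338 + 14.003074 = 291.156162

291.1562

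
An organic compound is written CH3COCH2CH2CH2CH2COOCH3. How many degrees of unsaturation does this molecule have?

2

Atom tally by fragment:
  CH3COCH2 → C:3 H:5 O:1
  CH2 → C:1 H:2
  CH2 → C:1 H:2
  CH2COOCH3 → C:3 H:5 O:2
Element totals:
  C: 8
  H: 14
  O: 3
Molecular formula: C8H14O3.
DoU = (2C + 2 + N − H − X) / 2 = (2·8 + 2 + 0 − 14 − 0) / 2 = 2.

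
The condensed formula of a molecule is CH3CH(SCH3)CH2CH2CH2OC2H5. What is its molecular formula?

Element totals:
  C: 8
  H: 18
  O: 1
  S: 1

C8H18OS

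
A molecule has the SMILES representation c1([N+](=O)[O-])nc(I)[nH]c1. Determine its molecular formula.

Atom tally by fragment:
  imidazole ring core → C:3 H:4 N:2
  (− 2 ring H displaced by substituents)
  + NO2 → N:1 O:2
  + I → I:1
Element totals:
  C: 3
  H: 2
  I: 1
  N: 3
  O: 2

C3H2IN3O2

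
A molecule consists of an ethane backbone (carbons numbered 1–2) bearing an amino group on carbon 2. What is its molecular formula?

Atom tally by fragment:
  CH3 → C:1 H:3
  CH2NH2 → C:1 H:4 N:1
Element totals:
  C: 2
  H: 7
  N: 1

C2H7N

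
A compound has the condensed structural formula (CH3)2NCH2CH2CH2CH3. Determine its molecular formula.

C6H15N

Element totals:
  C: 6
  H: 15
  N: 1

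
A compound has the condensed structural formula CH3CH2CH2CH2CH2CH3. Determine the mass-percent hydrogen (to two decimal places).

Element totals:
  C: 6
  H: 14
Molecular formula: C6H14.
Molar mass = 86.178 g/mol.
Mass from H: 14 × 1.008 = 14.112 g/mol.
%H = 14.112 / 86.178 × 100 = 16.38%.

16.38%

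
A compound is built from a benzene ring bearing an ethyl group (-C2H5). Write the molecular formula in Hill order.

C8H10

Atom tally by fragment:
  benzene ring core → C:6 H:6
  (− 1 ring H displaced by substituents)
  + C2H5 → C:2 H:5
Element totals:
  C: 8
  H: 10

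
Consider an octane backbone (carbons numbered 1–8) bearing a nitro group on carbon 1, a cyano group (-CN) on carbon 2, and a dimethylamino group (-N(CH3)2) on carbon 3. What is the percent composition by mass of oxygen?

Atom tally by fragment:
  O2NCH2 → C:1 H:2 N:1 O:2
  CH(CN) → C:2 H:1 N:1
  CH(N(CH3)2) → C:3 H:7 N:1
  CH2 → C:1 H:2
  CH2 → C:1 H:2
  CH2 → C:1 H:2
  CH2 → C:1 H:2
  CH3 → C:1 H:3
Element totals:
  C: 11
  H: 21
  N: 3
  O: 2
Molecular formula: C11H21N3O2.
Molar mass = 227.308 g/mol.
Mass from O: 2 × 15.999 = 31.998 g/mol.
%O = 31.998 / 227.308 × 100 = 14.08%.

14.08%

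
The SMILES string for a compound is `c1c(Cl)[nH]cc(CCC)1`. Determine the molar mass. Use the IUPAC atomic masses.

143.61 g/mol

Atom tally by fragment:
  pyrrole ring core → C:4 H:5 N:1
  (− 2 ring H displaced by substituents)
  + Cl → Cl:1
  + CH2CH2CH3 → C:3 H:7
Element totals:
  C: 7
  H: 10
  Cl: 1
  N: 1
Molecular formula: C7H10ClN.
  M = 7(12.011) + 10(1.008) + 35.45 + 14.007
    = 84.077 + 10.080 + 35.450 + 14.007 = 143.614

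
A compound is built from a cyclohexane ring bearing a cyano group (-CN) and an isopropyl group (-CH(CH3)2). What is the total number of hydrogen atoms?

17

Atom tally by fragment:
  cyclohexane ring core → C:6 H:12
  (− 2 ring H displaced by substituents)
  + CN → C:1 N:1
  + CH(CH3)2 → C:3 H:7
Element totals:
  C: 10
  H: 17
  N: 1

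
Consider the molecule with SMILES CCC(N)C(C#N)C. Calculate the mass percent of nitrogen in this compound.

Atom tally by fragment:
  CH3 → C:1 H:3
  CH2 → C:1 H:2
  CH(NH2) → C:1 H:3 N:1
  CH(CN) → C:2 H:1 N:1
  CH3 → C:1 H:3
Element totals:
  C: 6
  H: 12
  N: 2
Molecular formula: C6H12N2.
Molar mass = 112.176 g/mol.
Mass from N: 2 × 14.007 = 28.014 g/mol.
%N = 28.014 / 112.176 × 100 = 24.97%.

24.97%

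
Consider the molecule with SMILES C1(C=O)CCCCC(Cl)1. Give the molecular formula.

C7H11ClO

Atom tally by fragment:
  cyclohexane ring core → C:6 H:12
  (− 2 ring H displaced by substituents)
  + CHO → C:1 H:1 O:1
  + Cl → Cl:1
Element totals:
  C: 7
  H: 11
  Cl: 1
  O: 1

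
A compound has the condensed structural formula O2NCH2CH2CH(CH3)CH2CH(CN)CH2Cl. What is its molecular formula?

Atom tally by fragment:
  O2NCH2 → C:1 H:2 N:1 O:2
  CH2 → C:1 H:2
  CH(CH3) → C:2 H:4
  CH2 → C:1 H:2
  CH(CN) → C:2 H:1 N:1
  CH2Cl → C:1 H:2 Cl:1
Element totals:
  C: 8
  H: 13
  Cl: 1
  N: 2
  O: 2

C8H13ClN2O2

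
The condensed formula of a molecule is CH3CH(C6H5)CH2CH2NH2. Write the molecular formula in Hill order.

C10H15N

Atom tally by fragment:
  CH3 → C:1 H:3
  CH(C6H5) → C:7 H:6
  CH2 → C:1 H:2
  CH2NH2 → C:1 H:4 N:1
Element totals:
  C: 10
  H: 15
  N: 1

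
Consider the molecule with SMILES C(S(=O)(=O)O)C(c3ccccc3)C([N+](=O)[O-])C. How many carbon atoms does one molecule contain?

Atom tally by fragment:
  HO3SCH2 → C:1 H:3 S:1 O:3
  CH(C6H5) → C:7 H:6
  CH(NO2) → C:1 H:1 N:1 O:2
  CH3 → C:1 H:3
Element totals:
  C: 10
  H: 13
  N: 1
  O: 5
  S: 1

10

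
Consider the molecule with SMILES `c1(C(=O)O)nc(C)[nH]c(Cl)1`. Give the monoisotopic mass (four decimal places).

160.0040

Atom tally by fragment:
  imidazole ring core → C:3 H:4 N:2
  (− 3 ring H displaced by substituents)
  + COOH → C:1 H:1 O:2
  + CH3 → C:1 H:3
  + Cl → Cl:1
Element totals:
  C: 5
  H: 5
  Cl: 1
  N: 2
  O: 2
Molecular formula: C5H5ClN2O2.
  M = 5(12.0) + 5(1.007825) + 34.968853 + 2(14.003074) + 2(15.994915)
    = 60.000000 + 5.039125 + 34.968853 + 28.006148 + 31.989830 = 160.003956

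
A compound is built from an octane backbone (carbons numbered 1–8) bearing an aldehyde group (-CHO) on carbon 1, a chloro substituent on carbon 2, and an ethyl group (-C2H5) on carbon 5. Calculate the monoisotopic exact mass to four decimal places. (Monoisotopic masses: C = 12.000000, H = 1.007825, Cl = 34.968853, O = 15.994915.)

Atom tally by fragment:
  OHCCH2 → C:2 H:3 O:1
  CH(Cl) → C:1 H:1 Cl:1
  CH2 → C:1 H:2
  CH2 → C:1 H:2
  CH(C2H5) → C:3 H:6
  CH2 → C:1 H:2
  CH2 → C:1 H:2
  CH3 → C:1 H:3
Element totals:
  C: 11
  H: 21
  Cl: 1
  O: 1
Molecular formula: C11H21ClO.
  M = 11(12.0) + 21(1.007825) + 34.968853 + 15.994915
    = 132.000000 + 21.164325 + 34.968853 + 15.994915 = 204.128093

204.1281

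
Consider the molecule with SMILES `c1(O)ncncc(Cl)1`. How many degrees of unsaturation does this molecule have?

4

Atom tally by fragment:
  pyrimidine ring core → C:4 H:4 N:2
  (− 2 ring H displaced by substituents)
  + OH → O:1 H:1
  + Cl → Cl:1
Element totals:
  C: 4
  H: 3
  Cl: 1
  N: 2
  O: 1
Molecular formula: C4H3ClN2O.
DoU = (2C + 2 + N − H − X) / 2 = (2·4 + 2 + 2 − 3 − 1) / 2 = 4.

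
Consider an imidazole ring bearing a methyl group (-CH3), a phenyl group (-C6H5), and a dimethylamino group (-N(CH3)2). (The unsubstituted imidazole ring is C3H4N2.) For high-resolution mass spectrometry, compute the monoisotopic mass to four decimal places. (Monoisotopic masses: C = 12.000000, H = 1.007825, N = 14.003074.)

201.1266

Atom tally by fragment:
  imidazole ring core → C:3 H:4 N:2
  (− 3 ring H displaced by substituents)
  + CH3 → C:1 H:3
  + C6H5 → C:6 H:5
  + N(CH3)2 → N:1 C:2 H:6
Element totals:
  C: 12
  H: 15
  N: 3
Molecular formula: C12H15N3.
  M = 12(12.0) + 15(1.007825) + 3(14.003074)
    = 144.000000 + 15.117375 + 42.009222 = 201.126597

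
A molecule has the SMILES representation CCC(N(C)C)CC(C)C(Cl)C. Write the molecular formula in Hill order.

Atom tally by fragment:
  CH3 → C:1 H:3
  CH2 → C:1 H:2
  CH(N(CH3)2) → C:3 H:7 N:1
  CH2 → C:1 H:2
  CH(CH3) → C:2 H:4
  CH(Cl) → C:1 H:1 Cl:1
  CH3 → C:1 H:3
Element totals:
  C: 10
  H: 22
  Cl: 1
  N: 1

C10H22ClN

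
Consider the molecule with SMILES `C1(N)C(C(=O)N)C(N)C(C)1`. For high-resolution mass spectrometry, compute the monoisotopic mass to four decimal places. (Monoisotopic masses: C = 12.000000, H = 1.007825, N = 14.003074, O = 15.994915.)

143.1059

Atom tally by fragment:
  cyclobutane ring core → C:4 H:8
  (− 4 ring H displaced by substituents)
  + NH2 → N:1 H:2
  + CONH2 → C:1 H:2 O:1 N:1
  + NH2 → N:1 H:2
  + CH3 → C:1 H:3
Element totals:
  C: 6
  H: 13
  N: 3
  O: 1
Molecular formula: C6H13N3O.
  M = 6(12.0) + 13(1.007825) + 3(14.003074) + 15.994915
    = 72.000000 + 13.101725 + 42.009222 + 15.994915 = 143.105862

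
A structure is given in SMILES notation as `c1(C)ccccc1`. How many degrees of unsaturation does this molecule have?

4

Atom tally by fragment:
  benzene ring core → C:6 H:6
  (− 1 ring H displaced by substituents)
  + CH3 → C:1 H:3
Element totals:
  C: 7
  H: 8
Molecular formula: C7H8.
DoU = (2C + 2 + N − H − X) / 2 = (2·7 + 2 + 0 − 8 − 0) / 2 = 4.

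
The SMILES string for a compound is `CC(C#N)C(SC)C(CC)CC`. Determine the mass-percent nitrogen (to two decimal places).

Atom tally by fragment:
  CH3 → C:1 H:3
  CH(CN) → C:2 H:1 N:1
  CH(SCH3) → C:2 H:4 S:1
  CH(C2H5) → C:3 H:6
  CH2 → C:1 H:2
  CH3 → C:1 H:3
Element totals:
  C: 10
  H: 19
  N: 1
  S: 1
Molecular formula: C10H19NS.
Molar mass = 185.329 g/mol.
Mass from N: 1 × 14.007 = 14.007 g/mol.
%N = 14.007 / 185.329 × 100 = 7.56%.

7.56%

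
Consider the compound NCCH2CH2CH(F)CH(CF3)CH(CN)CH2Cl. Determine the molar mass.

256.63 g/mol

Element totals:
  C: 9
  H: 9
  Cl: 1
  F: 4
  N: 2
Molecular formula: C9H9ClF4N2.
  M = 9(12.011) + 9(1.008) + 35.45 + 4(18.998) + 2(14.007)
    = 108.099 + 9.072 + 35.450 + 75.992 + 28.014 = 256.627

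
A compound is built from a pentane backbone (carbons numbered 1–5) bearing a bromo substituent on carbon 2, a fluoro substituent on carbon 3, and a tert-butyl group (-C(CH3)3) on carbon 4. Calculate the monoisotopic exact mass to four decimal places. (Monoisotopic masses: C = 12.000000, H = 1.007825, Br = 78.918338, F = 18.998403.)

224.0576

Atom tally by fragment:
  CH3 → C:1 H:3
  CH(Br) → C:1 H:1 Br:1
  CH(F) → C:1 H:1 F:1
  CH(C(CH3)3) → C:5 H:10
  CH3 → C:1 H:3
Element totals:
  C: 9
  H: 18
  Br: 1
  F: 1
Molecular formula: C9H18BrF.
  M = 9(12.0) + 18(1.007825) + 78.918338 + 18.998403
    = 108.000000 + 18.140850 + 78.918338 + 18.998403 = 224.057591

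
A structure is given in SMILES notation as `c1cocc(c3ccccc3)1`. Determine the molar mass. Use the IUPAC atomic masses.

144.17 g/mol

Atom tally by fragment:
  furan ring core → C:4 H:4 O:1
  (− 1 ring H displaced by substituents)
  + C6H5 → C:6 H:5
Element totals:
  C: 10
  H: 8
  O: 1
Molecular formula: C10H8O.
  M = 10(12.011) + 8(1.008) + 15.999
    = 120.110 + 8.064 + 15.999 = 144.173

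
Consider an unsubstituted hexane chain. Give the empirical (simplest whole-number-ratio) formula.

C3H7

Atom tally by fragment:
  CH3 → C:1 H:3
  CH2 → C:1 H:2
  CH2 → C:1 H:2
  CH2 → C:1 H:2
  CH2 → C:1 H:2
  CH3 → C:1 H:3
Element totals:
  C: 6
  H: 14
Molecular formula: C6H14.
gcd of subscripts = 2; dividing each by 2:
  C: 6/2 = 3
  H: 14/2 = 7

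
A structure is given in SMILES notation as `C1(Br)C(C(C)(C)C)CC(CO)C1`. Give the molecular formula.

C10H19BrO

Atom tally by fragment:
  cyclopentane ring core → C:5 H:10
  (− 3 ring H displaced by substituents)
  + Br → Br:1
  + C(CH3)3 → C:4 H:9
  + CH2OH → C:1 H:3 O:1
Element totals:
  C: 10
  H: 19
  Br: 1
  O: 1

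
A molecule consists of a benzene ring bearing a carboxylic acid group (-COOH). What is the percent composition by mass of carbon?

Atom tally by fragment:
  benzene ring core → C:6 H:6
  (− 1 ring H displaced by substituents)
  + COOH → C:1 H:1 O:2
Element totals:
  C: 7
  H: 6
  O: 2
Molecular formula: C7H6O2.
Molar mass = 122.123 g/mol.
Mass from C: 7 × 12.011 = 84.077 g/mol.
%C = 84.077 / 122.123 × 100 = 68.85%.

68.85%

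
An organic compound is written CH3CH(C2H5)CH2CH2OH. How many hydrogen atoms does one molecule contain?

Atom tally by fragment:
  CH3 → C:1 H:3
  CH(C2H5) → C:3 H:6
  CH2 → C:1 H:2
  CH2OH → C:1 H:3 O:1
Element totals:
  C: 6
  H: 14
  O: 1

14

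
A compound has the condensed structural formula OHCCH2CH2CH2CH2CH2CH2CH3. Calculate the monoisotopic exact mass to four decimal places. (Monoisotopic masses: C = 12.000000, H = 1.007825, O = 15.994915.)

Atom tally by fragment:
  OHCCH2 → C:2 H:3 O:1
  CH2 → C:1 H:2
  CH2 → C:1 H:2
  CH2 → C:1 H:2
  CH2 → C:1 H:2
  CH2 → C:1 H:2
  CH3 → C:1 H:3
Element totals:
  C: 8
  H: 16
  O: 1
Molecular formula: C8H16O.
  M = 8(12.0) + 16(1.007825) + 15.994915
    = 96.000000 + 16.125200 + 15.994915 = 128.120115

128.1201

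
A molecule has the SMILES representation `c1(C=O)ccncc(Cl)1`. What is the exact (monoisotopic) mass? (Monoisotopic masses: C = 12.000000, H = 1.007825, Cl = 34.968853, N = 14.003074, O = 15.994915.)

Atom tally by fragment:
  pyridine ring core → C:5 H:5 N:1
  (− 2 ring H displaced by substituents)
  + CHO → C:1 H:1 O:1
  + Cl → Cl:1
Element totals:
  C: 6
  H: 4
  Cl: 1
  N: 1
  O: 1
Molecular formula: C6H4ClNO.
  M = 6(12.0) + 4(1.007825) + 34.968853 + 14.003074 + 15.994915
    = 72.000000 + 4.031300 + 34.968853 + 14.003074 + 15.994915 = 140.998142

140.9981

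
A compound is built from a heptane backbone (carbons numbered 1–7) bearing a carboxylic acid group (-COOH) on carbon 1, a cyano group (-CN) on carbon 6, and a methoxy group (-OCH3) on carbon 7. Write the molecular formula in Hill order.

C10H17NO3

Atom tally by fragment:
  HOOCCH2 → C:2 H:3 O:2
  CH2 → C:1 H:2
  CH2 → C:1 H:2
  CH2 → C:1 H:2
  CH2 → C:1 H:2
  CH(CN) → C:2 H:1 N:1
  CH2OCH3 → C:2 H:5 O:1
Element totals:
  C: 10
  H: 17
  N: 1
  O: 3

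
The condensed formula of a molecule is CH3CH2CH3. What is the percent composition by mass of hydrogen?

18.29%

Atom tally by fragment:
  CH3 → C:1 H:3
  CH2 → C:1 H:2
  CH3 → C:1 H:3
Element totals:
  C: 3
  H: 8
Molecular formula: C3H8.
Molar mass = 44.097 g/mol.
Mass from H: 8 × 1.008 = 8.064 g/mol.
%H = 8.064 / 44.097 × 100 = 18.29%.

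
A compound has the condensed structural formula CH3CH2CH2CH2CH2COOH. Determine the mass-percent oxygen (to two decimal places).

27.55%

Element totals:
  C: 6
  H: 12
  O: 2
Molecular formula: C6H12O2.
Molar mass = 116.160 g/mol.
Mass from O: 2 × 15.999 = 31.998 g/mol.
%O = 31.998 / 116.160 × 100 = 27.55%.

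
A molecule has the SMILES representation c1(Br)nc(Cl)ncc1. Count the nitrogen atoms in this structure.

Atom tally by fragment:
  pyrimidine ring core → C:4 H:4 N:2
  (− 2 ring H displaced by substituents)
  + Br → Br:1
  + Cl → Cl:1
Element totals:
  C: 4
  H: 2
  Br: 1
  Cl: 1
  N: 2

2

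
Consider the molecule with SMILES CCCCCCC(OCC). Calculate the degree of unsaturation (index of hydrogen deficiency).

0

Atom tally by fragment:
  CH3 → C:1 H:3
  CH2 → C:1 H:2
  CH2 → C:1 H:2
  CH2 → C:1 H:2
  CH2 → C:1 H:2
  CH2 → C:1 H:2
  CH2OC2H5 → C:3 H:7 O:1
Element totals:
  C: 9
  H: 20
  O: 1
Molecular formula: C9H20O.
DoU = (2C + 2 + N − H − X) / 2 = (2·9 + 2 + 0 − 20 − 0) / 2 = 0.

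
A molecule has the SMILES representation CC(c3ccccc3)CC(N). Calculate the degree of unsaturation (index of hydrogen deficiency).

Atom tally by fragment:
  CH3 → C:1 H:3
  CH(C6H5) → C:7 H:6
  CH2 → C:1 H:2
  CH2NH2 → C:1 H:4 N:1
Element totals:
  C: 10
  H: 15
  N: 1
Molecular formula: C10H15N.
DoU = (2C + 2 + N − H − X) / 2 = (2·10 + 2 + 1 − 15 − 0) / 2 = 4.

4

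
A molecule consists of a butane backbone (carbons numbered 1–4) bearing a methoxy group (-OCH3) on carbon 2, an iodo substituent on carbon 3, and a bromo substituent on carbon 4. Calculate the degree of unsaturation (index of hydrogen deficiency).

0

Atom tally by fragment:
  CH3 → C:1 H:3
  CH(OCH3) → C:2 H:4 O:1
  CH(I) → C:1 H:1 I:1
  CH2Br → C:1 H:2 Br:1
Element totals:
  C: 5
  H: 10
  Br: 1
  I: 1
  O: 1
Molecular formula: C5H10BrIO.
DoU = (2C + 2 + N − H − X) / 2 = (2·5 + 2 + 0 − 10 − 2) / 2 = 0.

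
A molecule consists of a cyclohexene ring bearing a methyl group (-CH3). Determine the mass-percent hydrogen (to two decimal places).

Atom tally by fragment:
  cyclohexene ring core → C:6 H:10
  (− 1 ring H displaced by substituents)
  + CH3 → C:1 H:3
Element totals:
  C: 7
  H: 12
Molecular formula: C7H12.
Molar mass = 96.173 g/mol.
Mass from H: 12 × 1.008 = 12.096 g/mol.
%H = 12.096 / 96.173 × 100 = 12.58%.

12.58%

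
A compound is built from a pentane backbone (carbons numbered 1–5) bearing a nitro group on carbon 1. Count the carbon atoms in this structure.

Atom tally by fragment:
  O2NCH2 → C:1 H:2 N:1 O:2
  CH2 → C:1 H:2
  CH2 → C:1 H:2
  CH2 → C:1 H:2
  CH3 → C:1 H:3
Element totals:
  C: 5
  H: 11
  N: 1
  O: 2

5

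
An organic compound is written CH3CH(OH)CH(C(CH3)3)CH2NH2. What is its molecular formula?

C8H19NO

Atom tally by fragment:
  CH3 → C:1 H:3
  CH(OH) → C:1 H:2 O:1
  CH(C(CH3)3) → C:5 H:10
  CH2NH2 → C:1 H:4 N:1
Element totals:
  C: 8
  H: 19
  N: 1
  O: 1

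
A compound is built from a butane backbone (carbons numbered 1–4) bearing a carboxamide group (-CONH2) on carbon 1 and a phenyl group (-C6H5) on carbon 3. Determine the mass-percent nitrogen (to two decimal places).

7.90%

Atom tally by fragment:
  H2NOCCH2 → C:2 H:4 O:1 N:1
  CH2 → C:1 H:2
  CH(C6H5) → C:7 H:6
  CH3 → C:1 H:3
Element totals:
  C: 11
  H: 15
  N: 1
  O: 1
Molecular formula: C11H15NO.
Molar mass = 177.247 g/mol.
Mass from N: 1 × 14.007 = 14.007 g/mol.
%N = 14.007 / 177.247 × 100 = 7.90%.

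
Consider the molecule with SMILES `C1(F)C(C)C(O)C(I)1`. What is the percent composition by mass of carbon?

26.11%

Atom tally by fragment:
  cyclobutane ring core → C:4 H:8
  (− 4 ring H displaced by substituents)
  + F → F:1
  + CH3 → C:1 H:3
  + OH → O:1 H:1
  + I → I:1
Element totals:
  C: 5
  H: 8
  F: 1
  I: 1
  O: 1
Molecular formula: C5H8FIO.
Molar mass = 230.020 g/mol.
Mass from C: 5 × 12.011 = 60.055 g/mol.
%C = 60.055 / 230.020 × 100 = 26.11%.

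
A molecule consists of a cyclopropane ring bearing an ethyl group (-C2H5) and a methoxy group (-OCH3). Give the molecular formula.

Atom tally by fragment:
  cyclopropane ring core → C:3 H:6
  (− 2 ring H displaced by substituents)
  + C2H5 → C:2 H:5
  + OCH3 → C:1 H:3 O:1
Element totals:
  C: 6
  H: 12
  O: 1

C6H12O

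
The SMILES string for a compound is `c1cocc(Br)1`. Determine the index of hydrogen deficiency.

3

Atom tally by fragment:
  furan ring core → C:4 H:4 O:1
  (− 1 ring H displaced by substituents)
  + Br → Br:1
Element totals:
  C: 4
  H: 3
  Br: 1
  O: 1
Molecular formula: C4H3BrO.
DoU = (2C + 2 + N − H − X) / 2 = (2·4 + 2 + 0 − 3 − 1) / 2 = 3.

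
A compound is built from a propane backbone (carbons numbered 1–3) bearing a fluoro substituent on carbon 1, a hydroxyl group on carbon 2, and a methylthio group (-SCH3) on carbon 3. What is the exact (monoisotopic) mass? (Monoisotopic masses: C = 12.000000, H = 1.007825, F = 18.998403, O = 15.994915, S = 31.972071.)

Atom tally by fragment:
  FCH2 → C:1 H:2 F:1
  CH(OH) → C:1 H:2 O:1
  CH2SCH3 → C:2 H:5 S:1
Element totals:
  C: 4
  H: 9
  F: 1
  O: 1
  S: 1
Molecular formula: C4H9FOS.
  M = 4(12.0) + 9(1.007825) + 18.998403 + 15.994915 + 31.972071
    = 48.000000 + 9.070425 + 18.998403 + 15.994915 + 31.972071 = 124.035814

124.0358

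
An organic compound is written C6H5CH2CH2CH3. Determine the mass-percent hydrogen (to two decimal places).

10.06%

Element totals:
  C: 9
  H: 12
Molecular formula: C9H12.
Molar mass = 120.195 g/mol.
Mass from H: 12 × 1.008 = 12.096 g/mol.
%H = 12.096 / 120.195 × 100 = 10.06%.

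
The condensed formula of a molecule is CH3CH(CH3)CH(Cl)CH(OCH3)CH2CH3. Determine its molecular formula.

Element totals:
  C: 8
  H: 17
  Cl: 1
  O: 1

C8H17ClO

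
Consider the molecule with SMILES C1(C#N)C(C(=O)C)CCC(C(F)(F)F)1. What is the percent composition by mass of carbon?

52.69%

Atom tally by fragment:
  cyclopentane ring core → C:5 H:10
  (− 3 ring H displaced by substituents)
  + CN → C:1 N:1
  + COCH3 → C:2 H:3 O:1
  + CF3 → C:1 F:3
Element totals:
  C: 9
  H: 10
  F: 3
  N: 1
  O: 1
Molecular formula: C9H10F3NO.
Molar mass = 205.179 g/mol.
Mass from C: 9 × 12.011 = 108.099 g/mol.
%C = 108.099 / 205.179 × 100 = 52.69%.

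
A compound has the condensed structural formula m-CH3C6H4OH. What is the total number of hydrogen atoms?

8

Element totals:
  C: 7
  H: 8
  O: 1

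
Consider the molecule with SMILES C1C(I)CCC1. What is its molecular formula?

C5H9I

Atom tally by fragment:
  cyclopentane ring core → C:5 H:10
  (− 1 ring H displaced by substituents)
  + I → I:1
Element totals:
  C: 5
  H: 9
  I: 1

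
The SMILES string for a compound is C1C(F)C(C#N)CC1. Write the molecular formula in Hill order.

Atom tally by fragment:
  cyclopentane ring core → C:5 H:10
  (− 2 ring H displaced by substituents)
  + F → F:1
  + CN → C:1 N:1
Element totals:
  C: 6
  H: 8
  F: 1
  N: 1

C6H8FN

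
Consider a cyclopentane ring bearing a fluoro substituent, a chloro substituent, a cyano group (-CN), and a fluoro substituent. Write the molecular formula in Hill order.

C6H6ClF2N

Atom tally by fragment:
  cyclopentane ring core → C:5 H:10
  (− 4 ring H displaced by substituents)
  + F → F:1
  + Cl → Cl:1
  + CN → C:1 N:1
  + F → F:1
Element totals:
  C: 6
  H: 6
  Cl: 1
  F: 2
  N: 1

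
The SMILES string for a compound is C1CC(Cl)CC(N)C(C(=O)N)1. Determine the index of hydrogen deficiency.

Atom tally by fragment:
  cyclohexane ring core → C:6 H:12
  (− 3 ring H displaced by substituents)
  + Cl → Cl:1
  + NH2 → N:1 H:2
  + CONH2 → C:1 H:2 O:1 N:1
Element totals:
  C: 7
  H: 13
  Cl: 1
  N: 2
  O: 1
Molecular formula: C7H13ClN2O.
DoU = (2C + 2 + N − H − X) / 2 = (2·7 + 2 + 2 − 13 − 1) / 2 = 2.

2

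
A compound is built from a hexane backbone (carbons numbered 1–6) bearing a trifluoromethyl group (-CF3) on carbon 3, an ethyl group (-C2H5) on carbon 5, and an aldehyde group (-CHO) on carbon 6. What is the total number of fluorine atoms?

Atom tally by fragment:
  CH3 → C:1 H:3
  CH2 → C:1 H:2
  CH(CF3) → C:2 H:1 F:3
  CH2 → C:1 H:2
  CH(C2H5) → C:3 H:6
  CH2CHO → C:2 H:3 O:1
Element totals:
  C: 10
  H: 17
  F: 3
  O: 1

3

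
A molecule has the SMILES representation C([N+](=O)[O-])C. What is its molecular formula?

Atom tally by fragment:
  O2NCH2 → C:1 H:2 N:1 O:2
  CH3 → C:1 H:3
Element totals:
  C: 2
  H: 5
  N: 1
  O: 2

C2H5NO2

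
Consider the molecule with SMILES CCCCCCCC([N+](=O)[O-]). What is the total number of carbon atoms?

8

Atom tally by fragment:
  CH3 → C:1 H:3
  CH2 → C:1 H:2
  CH2 → C:1 H:2
  CH2 → C:1 H:2
  CH2 → C:1 H:2
  CH2 → C:1 H:2
  CH2 → C:1 H:2
  CH2NO2 → C:1 H:2 N:1 O:2
Element totals:
  C: 8
  H: 17
  N: 1
  O: 2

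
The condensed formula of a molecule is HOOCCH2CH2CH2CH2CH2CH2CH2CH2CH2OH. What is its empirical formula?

C10H20O3

Element totals:
  C: 10
  H: 20
  O: 3
Molecular formula: C10H20O3.
gcd of subscripts (10, 20, 3) = 1, so the empirical formula equals the molecular formula.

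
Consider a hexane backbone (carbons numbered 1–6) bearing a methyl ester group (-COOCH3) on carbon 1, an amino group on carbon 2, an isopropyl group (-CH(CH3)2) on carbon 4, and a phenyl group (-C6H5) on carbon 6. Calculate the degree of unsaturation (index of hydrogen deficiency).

Atom tally by fragment:
  CH3OOCCH2 → C:3 H:5 O:2
  CH(NH2) → C:1 H:3 N:1
  CH2 → C:1 H:2
  CH(CH(CH3)2) → C:4 H:8
  CH2 → C:1 H:2
  CH2C6H5 → C:7 H:7
Element totals:
  C: 17
  H: 27
  N: 1
  O: 2
Molecular formula: C17H27NO2.
DoU = (2C + 2 + N − H − X) / 2 = (2·17 + 2 + 1 − 27 − 0) / 2 = 5.

5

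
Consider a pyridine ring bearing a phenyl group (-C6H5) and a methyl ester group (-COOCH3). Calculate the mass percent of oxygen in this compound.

15.01%

Atom tally by fragment:
  pyridine ring core → C:5 H:5 N:1
  (− 2 ring H displaced by substituents)
  + C6H5 → C:6 H:5
  + COOCH3 → C:2 H:3 O:2
Element totals:
  C: 13
  H: 11
  N: 1
  O: 2
Molecular formula: C13H11NO2.
Molar mass = 213.236 g/mol.
Mass from O: 2 × 15.999 = 31.998 g/mol.
%O = 31.998 / 213.236 × 100 = 15.01%.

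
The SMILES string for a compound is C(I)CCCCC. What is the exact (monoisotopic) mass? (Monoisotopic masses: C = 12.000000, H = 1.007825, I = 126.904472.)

Atom tally by fragment:
  ICH2 → C:1 H:2 I:1
  CH2 → C:1 H:2
  CH2 → C:1 H:2
  CH2 → C:1 H:2
  CH2 → C:1 H:2
  CH3 → C:1 H:3
Element totals:
  C: 6
  H: 13
  I: 1
Molecular formula: C6H13I.
  M = 6(12.0) + 13(1.007825) + 126.904472
    = 72.000000 + 13.101725 + 126.904472 = 212.006197

212.0062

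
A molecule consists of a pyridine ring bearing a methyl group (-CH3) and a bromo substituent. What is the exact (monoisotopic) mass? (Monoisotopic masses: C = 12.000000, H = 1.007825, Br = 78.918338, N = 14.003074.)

170.9684

Atom tally by fragment:
  pyridine ring core → C:5 H:5 N:1
  (− 2 ring H displaced by substituents)
  + CH3 → C:1 H:3
  + Br → Br:1
Element totals:
  C: 6
  H: 6
  Br: 1
  N: 1
Molecular formula: C6H6BrN.
  M = 6(12.0) + 6(1.007825) + 78.918338 + 14.003074
    = 72.000000 + 6.046950 + 78.918338 + 14.003074 = 170.968362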